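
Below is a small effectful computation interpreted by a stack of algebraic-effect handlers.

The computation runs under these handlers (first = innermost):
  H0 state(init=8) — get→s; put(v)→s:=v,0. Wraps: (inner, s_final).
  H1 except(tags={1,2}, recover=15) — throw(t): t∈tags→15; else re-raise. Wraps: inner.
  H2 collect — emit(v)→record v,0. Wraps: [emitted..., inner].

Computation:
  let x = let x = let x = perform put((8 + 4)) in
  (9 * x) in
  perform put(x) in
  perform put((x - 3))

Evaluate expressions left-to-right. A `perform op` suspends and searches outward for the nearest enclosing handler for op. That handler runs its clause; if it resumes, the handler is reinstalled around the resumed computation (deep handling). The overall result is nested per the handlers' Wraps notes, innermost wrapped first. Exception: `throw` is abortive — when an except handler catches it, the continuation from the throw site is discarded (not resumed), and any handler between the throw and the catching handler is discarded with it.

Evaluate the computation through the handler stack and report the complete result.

Answer: [(0, -3)]

Evaluation trace:
put(12) @ H0 ⇒ s:=12
put(0) @ H0 ⇒ s:=0
put(-3) @ H0 ⇒ s:=-3
H0 returns (0, -3)
H1 returns (0, -3)
H2 returns [(0, -3)]
= [(0, -3)]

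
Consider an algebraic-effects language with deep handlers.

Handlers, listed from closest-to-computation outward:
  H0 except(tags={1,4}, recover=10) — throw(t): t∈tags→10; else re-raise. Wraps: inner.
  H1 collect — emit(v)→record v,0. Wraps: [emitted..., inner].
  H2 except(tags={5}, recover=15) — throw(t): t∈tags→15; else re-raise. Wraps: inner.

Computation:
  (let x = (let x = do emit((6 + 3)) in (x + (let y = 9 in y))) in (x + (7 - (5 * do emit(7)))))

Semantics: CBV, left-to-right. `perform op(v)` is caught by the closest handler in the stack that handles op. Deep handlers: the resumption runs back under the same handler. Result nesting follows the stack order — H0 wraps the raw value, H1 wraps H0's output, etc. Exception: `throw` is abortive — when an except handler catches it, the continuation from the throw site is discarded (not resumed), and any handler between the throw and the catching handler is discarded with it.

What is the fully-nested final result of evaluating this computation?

Answer: [9, 7, 16]

Step-by-step:
emit(9) @ H1 ⇒ out+=9
emit(7) @ H1 ⇒ out+=7
H0 returns 16
H1 returns [9, 7, 16]
H2 returns [9, 7, 16]
= [9, 7, 16]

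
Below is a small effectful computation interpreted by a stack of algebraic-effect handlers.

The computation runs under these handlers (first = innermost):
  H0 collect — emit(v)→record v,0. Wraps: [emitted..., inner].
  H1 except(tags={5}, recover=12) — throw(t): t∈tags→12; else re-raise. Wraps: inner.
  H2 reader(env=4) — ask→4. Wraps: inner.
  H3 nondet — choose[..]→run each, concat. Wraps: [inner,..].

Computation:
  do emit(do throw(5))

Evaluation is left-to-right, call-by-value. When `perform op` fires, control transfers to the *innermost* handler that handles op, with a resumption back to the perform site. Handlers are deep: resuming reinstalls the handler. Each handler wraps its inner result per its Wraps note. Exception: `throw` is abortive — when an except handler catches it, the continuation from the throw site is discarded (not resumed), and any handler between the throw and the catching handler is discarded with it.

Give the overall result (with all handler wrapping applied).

Working:
throw(5) @ H1 caught ⇒ 12
H2 returns 12
H3 returns [12]
= [12]

Answer: [12]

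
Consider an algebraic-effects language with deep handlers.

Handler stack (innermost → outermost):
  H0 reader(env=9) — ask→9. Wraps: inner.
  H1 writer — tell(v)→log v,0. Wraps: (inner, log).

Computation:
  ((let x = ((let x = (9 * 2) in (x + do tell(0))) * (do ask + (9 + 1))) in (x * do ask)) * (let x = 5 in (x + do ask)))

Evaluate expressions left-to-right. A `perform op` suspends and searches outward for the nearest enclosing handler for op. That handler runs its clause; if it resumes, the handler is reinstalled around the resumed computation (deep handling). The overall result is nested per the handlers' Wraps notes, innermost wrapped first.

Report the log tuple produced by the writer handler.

Answer: (0)

Working:
tell(0) @ H1 ⇒ log+=0
ask @ H0 ⇒ 9
ask @ H0 ⇒ 9
ask @ H0 ⇒ 9
H0 returns 43092
H1 returns (43092, (0))
= (43092, (0))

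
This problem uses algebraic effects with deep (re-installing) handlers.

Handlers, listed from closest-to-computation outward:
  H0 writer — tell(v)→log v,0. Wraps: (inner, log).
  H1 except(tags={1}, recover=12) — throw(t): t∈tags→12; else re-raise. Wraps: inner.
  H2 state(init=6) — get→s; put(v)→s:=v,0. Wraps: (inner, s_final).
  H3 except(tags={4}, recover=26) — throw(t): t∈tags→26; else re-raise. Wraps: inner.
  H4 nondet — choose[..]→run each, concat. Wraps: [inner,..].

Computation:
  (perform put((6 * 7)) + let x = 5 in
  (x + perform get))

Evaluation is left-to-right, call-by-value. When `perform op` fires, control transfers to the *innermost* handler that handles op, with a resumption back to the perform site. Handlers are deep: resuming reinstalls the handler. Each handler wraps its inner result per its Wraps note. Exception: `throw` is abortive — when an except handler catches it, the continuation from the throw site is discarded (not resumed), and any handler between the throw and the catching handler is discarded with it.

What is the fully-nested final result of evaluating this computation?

Answer: [((47, ()), 42)]

Working:
put(42) @ H2 ⇒ s:=42
get @ H2 ⇒ 42
H0 returns (47, ())
H1 returns (47, ())
H2 returns ((47, ()), 42)
H3 returns ((47, ()), 42)
H4 returns [((47, ()), 42)]
= [((47, ()), 42)]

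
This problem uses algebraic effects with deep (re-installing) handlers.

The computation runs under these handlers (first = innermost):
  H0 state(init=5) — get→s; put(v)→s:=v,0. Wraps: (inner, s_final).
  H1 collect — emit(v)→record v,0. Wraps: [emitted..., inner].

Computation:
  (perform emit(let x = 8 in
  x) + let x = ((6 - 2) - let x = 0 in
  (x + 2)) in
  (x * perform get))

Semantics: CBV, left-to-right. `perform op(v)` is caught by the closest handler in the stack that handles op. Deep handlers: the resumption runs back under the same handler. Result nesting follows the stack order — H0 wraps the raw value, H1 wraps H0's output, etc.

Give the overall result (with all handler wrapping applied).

Evaluation trace:
emit(8) @ H1 ⇒ out+=8
get @ H0 ⇒ 5
H0 returns (10, 5)
H1 returns [8, (10, 5)]
= [8, (10, 5)]

Answer: [8, (10, 5)]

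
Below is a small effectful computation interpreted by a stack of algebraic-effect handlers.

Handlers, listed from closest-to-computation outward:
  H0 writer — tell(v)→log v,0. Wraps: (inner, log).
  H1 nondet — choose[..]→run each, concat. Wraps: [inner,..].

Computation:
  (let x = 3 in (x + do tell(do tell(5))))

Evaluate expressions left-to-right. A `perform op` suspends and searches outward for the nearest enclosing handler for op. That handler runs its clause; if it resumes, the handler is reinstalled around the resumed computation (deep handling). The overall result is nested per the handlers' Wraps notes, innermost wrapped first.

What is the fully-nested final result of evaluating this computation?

Working:
tell(5) @ H0 ⇒ log+=5
tell(0) @ H0 ⇒ log+=0
H0 returns (3, (5, 0))
H1 returns [(3, (5, 0))]
= [(3, (5, 0))]

Answer: [(3, (5, 0))]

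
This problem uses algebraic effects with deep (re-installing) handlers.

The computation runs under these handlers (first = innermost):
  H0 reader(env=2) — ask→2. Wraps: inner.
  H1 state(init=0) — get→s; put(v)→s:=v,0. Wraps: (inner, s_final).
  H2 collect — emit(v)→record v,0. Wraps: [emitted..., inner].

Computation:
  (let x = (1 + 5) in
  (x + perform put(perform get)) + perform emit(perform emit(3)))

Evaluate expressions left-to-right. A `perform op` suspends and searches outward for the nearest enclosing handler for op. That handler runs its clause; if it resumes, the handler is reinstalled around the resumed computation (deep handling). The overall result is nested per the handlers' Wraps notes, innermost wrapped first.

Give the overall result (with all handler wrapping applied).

Step-by-step:
get @ H1 ⇒ 0
put(0) @ H1 ⇒ s:=0
emit(3) @ H2 ⇒ out+=3
emit(0) @ H2 ⇒ out+=0
H0 returns 6
H1 returns (6, 0)
H2 returns [3, 0, (6, 0)]
= [3, 0, (6, 0)]

Answer: [3, 0, (6, 0)]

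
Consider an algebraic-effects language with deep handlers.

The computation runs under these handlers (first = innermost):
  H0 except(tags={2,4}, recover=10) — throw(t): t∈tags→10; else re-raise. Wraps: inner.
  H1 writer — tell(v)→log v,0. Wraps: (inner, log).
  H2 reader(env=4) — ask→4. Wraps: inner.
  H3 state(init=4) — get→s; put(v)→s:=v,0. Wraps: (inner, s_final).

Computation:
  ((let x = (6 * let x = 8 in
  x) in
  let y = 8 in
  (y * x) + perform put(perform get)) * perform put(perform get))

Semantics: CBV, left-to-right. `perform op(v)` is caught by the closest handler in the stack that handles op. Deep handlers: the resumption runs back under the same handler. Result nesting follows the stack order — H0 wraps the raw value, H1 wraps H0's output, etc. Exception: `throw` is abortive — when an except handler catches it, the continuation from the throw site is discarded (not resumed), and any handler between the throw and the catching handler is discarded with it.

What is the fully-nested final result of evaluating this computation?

Answer: ((0, ()), 4)

Working:
get @ H3 ⇒ 4
put(4) @ H3 ⇒ s:=4
get @ H3 ⇒ 4
put(4) @ H3 ⇒ s:=4
H0 returns 0
H1 returns (0, ())
H2 returns (0, ())
H3 returns ((0, ()), 4)
= ((0, ()), 4)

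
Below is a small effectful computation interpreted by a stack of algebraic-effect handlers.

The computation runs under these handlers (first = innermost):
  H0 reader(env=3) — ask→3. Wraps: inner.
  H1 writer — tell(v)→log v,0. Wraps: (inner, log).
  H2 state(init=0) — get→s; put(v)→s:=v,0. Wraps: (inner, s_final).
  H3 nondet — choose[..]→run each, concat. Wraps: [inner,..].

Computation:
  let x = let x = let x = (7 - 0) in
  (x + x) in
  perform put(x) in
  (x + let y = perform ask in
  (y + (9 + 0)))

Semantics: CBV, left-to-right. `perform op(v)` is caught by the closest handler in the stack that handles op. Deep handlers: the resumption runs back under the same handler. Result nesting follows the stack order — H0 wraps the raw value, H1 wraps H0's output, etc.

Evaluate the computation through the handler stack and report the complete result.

Answer: [((12, ()), 14)]

Step-by-step:
put(14) @ H2 ⇒ s:=14
ask @ H0 ⇒ 3
H0 returns 12
H1 returns (12, ())
H2 returns ((12, ()), 14)
H3 returns [((12, ()), 14)]
= [((12, ()), 14)]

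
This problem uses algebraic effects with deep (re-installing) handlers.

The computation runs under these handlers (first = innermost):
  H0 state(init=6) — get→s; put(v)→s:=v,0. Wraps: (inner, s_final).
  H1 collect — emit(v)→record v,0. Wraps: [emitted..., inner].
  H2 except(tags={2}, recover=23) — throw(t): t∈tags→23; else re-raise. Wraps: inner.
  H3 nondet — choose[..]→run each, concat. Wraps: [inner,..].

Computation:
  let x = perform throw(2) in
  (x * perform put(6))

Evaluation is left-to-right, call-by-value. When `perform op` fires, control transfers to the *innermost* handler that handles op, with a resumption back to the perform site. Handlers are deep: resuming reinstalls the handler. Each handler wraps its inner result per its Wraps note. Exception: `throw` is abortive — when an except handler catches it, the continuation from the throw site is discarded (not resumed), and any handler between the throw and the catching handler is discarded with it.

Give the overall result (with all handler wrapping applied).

Answer: [23]

Step-by-step:
throw(2) @ H2 caught ⇒ 23
H3 returns [23]
= [23]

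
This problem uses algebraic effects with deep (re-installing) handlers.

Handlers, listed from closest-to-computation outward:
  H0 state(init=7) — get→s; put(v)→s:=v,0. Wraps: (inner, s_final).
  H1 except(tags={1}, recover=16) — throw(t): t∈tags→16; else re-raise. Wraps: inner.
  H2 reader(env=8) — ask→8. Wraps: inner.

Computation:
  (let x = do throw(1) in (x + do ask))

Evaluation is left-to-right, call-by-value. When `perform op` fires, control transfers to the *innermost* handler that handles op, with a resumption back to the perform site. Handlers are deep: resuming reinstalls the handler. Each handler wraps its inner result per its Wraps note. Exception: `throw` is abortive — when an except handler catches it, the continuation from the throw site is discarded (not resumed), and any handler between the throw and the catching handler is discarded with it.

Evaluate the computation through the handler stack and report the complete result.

Evaluation trace:
throw(1) @ H1 caught ⇒ 16
H2 returns 16
= 16

Answer: 16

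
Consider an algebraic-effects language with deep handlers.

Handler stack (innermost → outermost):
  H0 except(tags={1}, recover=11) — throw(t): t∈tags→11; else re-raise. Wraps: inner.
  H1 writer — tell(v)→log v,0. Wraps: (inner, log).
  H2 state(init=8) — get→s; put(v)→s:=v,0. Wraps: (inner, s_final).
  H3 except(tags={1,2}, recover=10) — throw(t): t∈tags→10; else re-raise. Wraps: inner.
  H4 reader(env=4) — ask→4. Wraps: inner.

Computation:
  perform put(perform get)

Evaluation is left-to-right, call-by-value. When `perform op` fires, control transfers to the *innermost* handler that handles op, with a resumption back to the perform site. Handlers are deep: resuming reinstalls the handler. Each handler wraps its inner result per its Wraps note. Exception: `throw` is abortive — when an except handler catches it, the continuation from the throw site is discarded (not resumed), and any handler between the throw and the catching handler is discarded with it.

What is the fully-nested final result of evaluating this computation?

Answer: ((0, ()), 8)

Evaluation trace:
get @ H2 ⇒ 8
put(8) @ H2 ⇒ s:=8
H0 returns 0
H1 returns (0, ())
H2 returns ((0, ()), 8)
H3 returns ((0, ()), 8)
H4 returns ((0, ()), 8)
= ((0, ()), 8)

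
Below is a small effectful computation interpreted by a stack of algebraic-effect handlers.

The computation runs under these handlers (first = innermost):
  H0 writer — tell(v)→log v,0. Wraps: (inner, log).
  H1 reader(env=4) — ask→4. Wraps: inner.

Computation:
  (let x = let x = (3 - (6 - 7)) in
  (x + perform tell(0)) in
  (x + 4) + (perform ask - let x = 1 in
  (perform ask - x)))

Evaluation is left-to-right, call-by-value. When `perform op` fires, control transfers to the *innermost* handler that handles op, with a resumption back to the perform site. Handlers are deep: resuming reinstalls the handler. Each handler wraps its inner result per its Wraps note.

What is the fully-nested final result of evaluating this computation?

Evaluation trace:
tell(0) @ H0 ⇒ log+=0
ask @ H1 ⇒ 4
ask @ H1 ⇒ 4
H0 returns (9, (0))
H1 returns (9, (0))
= (9, (0))

Answer: (9, (0))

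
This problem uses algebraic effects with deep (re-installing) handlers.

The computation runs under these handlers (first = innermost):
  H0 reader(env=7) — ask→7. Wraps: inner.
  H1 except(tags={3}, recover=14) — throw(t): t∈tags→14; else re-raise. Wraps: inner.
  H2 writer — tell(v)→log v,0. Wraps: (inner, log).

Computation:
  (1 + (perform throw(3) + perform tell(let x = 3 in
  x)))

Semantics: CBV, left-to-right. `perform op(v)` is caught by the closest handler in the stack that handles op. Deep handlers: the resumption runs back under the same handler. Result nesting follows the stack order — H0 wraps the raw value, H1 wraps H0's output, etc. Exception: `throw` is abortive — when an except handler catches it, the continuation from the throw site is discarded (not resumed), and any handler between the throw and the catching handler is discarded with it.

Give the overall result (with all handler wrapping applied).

Evaluation trace:
throw(3) @ H1 caught ⇒ 14
H2 returns (14, ())
= (14, ())

Answer: (14, ())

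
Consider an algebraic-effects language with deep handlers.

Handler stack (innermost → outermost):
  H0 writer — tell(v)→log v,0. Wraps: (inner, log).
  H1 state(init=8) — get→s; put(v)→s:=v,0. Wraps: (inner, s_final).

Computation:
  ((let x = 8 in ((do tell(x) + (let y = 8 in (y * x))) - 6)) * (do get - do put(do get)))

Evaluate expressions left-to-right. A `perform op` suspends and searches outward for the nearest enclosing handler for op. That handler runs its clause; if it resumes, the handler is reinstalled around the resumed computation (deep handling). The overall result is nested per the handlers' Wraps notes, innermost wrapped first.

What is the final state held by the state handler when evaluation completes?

Answer: 8

Evaluation trace:
tell(8) @ H0 ⇒ log+=8
get @ H1 ⇒ 8
get @ H1 ⇒ 8
put(8) @ H1 ⇒ s:=8
H0 returns (464, (8))
H1 returns ((464, (8)), 8)
= ((464, (8)), 8)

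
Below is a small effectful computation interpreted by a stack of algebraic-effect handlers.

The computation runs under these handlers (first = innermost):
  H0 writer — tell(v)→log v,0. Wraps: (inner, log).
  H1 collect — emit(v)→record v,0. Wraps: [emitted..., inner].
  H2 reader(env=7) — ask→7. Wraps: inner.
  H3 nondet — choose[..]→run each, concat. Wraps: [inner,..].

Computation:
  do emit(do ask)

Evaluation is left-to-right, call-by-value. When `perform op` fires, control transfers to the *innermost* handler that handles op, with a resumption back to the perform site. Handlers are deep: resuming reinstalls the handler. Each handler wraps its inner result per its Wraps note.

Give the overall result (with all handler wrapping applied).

Answer: [[7, (0, ())]]

Evaluation trace:
ask @ H2 ⇒ 7
emit(7) @ H1 ⇒ out+=7
H0 returns (0, ())
H1 returns [7, (0, ())]
H2 returns [7, (0, ())]
H3 returns [[7, (0, ())]]
= [[7, (0, ())]]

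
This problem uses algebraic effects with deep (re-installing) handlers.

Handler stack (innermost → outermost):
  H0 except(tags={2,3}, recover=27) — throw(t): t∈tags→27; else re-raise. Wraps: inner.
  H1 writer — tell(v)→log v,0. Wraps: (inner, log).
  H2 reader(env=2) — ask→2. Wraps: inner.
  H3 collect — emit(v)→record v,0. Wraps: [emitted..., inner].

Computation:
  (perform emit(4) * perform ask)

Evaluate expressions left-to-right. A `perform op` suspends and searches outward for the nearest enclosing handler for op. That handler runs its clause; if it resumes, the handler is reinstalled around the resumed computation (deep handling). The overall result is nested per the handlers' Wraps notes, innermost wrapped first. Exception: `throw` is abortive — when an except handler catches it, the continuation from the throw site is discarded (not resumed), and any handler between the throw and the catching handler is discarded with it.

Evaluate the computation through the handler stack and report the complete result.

Step-by-step:
emit(4) @ H3 ⇒ out+=4
ask @ H2 ⇒ 2
H0 returns 0
H1 returns (0, ())
H2 returns (0, ())
H3 returns [4, (0, ())]
= [4, (0, ())]

Answer: [4, (0, ())]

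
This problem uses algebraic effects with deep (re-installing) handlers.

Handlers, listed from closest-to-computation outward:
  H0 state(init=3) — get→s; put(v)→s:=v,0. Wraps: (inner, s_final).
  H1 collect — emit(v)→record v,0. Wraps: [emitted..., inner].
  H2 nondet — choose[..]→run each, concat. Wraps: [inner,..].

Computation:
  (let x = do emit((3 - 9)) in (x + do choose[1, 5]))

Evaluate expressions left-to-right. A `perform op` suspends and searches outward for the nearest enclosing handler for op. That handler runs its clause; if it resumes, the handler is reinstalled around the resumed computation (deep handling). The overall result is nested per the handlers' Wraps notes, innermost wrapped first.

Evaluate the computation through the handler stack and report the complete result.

Answer: [[-6, (1, 3)], [-6, (5, 3)]]

Evaluation trace:
emit(-6) @ H1 ⇒ out+=-6
choose[1, 5] @ H2
  branch[0] choose=1:
    H0 returns (1, 3)
    H1 returns [-6, (1, 3)]
    H2 returns [[-6, (1, 3)]]
  branch[1] choose=5:
    H0 returns (5, 3)
    H1 returns [-6, (5, 3)]
    H2 returns [[-6, (5, 3)]]
= [[-6, (1, 3)], [-6, (5, 3)]]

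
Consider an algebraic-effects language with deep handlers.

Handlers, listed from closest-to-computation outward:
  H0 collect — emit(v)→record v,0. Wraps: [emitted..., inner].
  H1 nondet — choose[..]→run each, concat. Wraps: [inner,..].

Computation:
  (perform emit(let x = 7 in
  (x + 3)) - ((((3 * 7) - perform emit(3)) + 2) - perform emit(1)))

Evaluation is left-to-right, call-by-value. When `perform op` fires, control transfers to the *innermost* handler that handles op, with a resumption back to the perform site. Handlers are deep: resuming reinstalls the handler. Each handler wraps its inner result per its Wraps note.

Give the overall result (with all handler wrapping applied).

Evaluation trace:
emit(10) @ H0 ⇒ out+=10
emit(3) @ H0 ⇒ out+=3
emit(1) @ H0 ⇒ out+=1
H0 returns [10, 3, 1, -23]
H1 returns [[10, 3, 1, -23]]
= [[10, 3, 1, -23]]

Answer: [[10, 3, 1, -23]]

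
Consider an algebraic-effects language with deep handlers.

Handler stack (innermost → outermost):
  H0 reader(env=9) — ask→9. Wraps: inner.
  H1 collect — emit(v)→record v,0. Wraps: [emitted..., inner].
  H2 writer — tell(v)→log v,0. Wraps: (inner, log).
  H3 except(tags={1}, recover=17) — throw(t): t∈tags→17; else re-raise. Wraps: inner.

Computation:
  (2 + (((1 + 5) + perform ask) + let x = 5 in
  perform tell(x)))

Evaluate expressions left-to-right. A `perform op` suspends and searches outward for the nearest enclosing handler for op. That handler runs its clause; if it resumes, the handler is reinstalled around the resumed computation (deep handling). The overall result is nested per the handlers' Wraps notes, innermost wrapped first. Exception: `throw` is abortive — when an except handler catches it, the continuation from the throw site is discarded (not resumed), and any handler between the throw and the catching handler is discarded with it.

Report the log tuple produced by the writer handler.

Answer: (5)

Step-by-step:
ask @ H0 ⇒ 9
tell(5) @ H2 ⇒ log+=5
H0 returns 17
H1 returns [17]
H2 returns ([17], (5))
H3 returns ([17], (5))
= ([17], (5))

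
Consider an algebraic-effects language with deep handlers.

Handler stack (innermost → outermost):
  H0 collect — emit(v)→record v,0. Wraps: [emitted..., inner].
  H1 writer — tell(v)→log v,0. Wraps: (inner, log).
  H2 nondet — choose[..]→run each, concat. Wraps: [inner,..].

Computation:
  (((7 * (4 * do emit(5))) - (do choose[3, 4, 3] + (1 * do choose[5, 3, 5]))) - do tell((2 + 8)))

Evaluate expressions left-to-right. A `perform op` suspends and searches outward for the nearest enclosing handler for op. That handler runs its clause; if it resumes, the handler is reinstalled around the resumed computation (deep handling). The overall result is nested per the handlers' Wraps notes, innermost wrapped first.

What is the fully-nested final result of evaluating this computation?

Answer: [([5, -8], (10)), ([5, -6], (10)), ([5, -8], (10)), ([5, -9], (10)), ([5, -7], (10)), ([5, -9], (10)), ([5, -8], (10)), ([5, -6], (10)), ([5, -8], (10))]

Evaluation trace:
emit(5) @ H0 ⇒ out+=5
choose[3, 4, 3] @ H2
  branch[0] choose=3:
    choose[5, 3, 5] @ H2
      branch[0] choose=5:
        tell(10) @ H1 ⇒ log+=10
        H0 returns [5, -8]
        H1 returns ([5, -8], (10))
        H2 returns [([5, -8], (10))]
      branch[1] choose=3:
        tell(10) @ H1 ⇒ log+=10
        H0 returns [5, -6]
        H1 returns ([5, -6], (10))
        H2 returns [([5, -6], (10))]
      branch[2] choose=5:
        tell(10) @ H1 ⇒ log+=10
        H0 returns [5, -8]
        H1 returns ([5, -8], (10))
        H2 returns [([5, -8], (10))]
  branch[1] choose=4:
    choose[5, 3, 5] @ H2
      branch[0] choose=5:
        tell(10) @ H1 ⇒ log+=10
        H0 returns [5, -9]
        H1 returns ([5, -9], (10))
        H2 returns [([5, -9], (10))]
      branch[1] choose=3:
        tell(10) @ H1 ⇒ log+=10
        H0 returns [5, -7]
        H1 returns ([5, -7], (10))
        H2 returns [([5, -7], (10))]
      branch[2] choose=5:
        tell(10) @ H1 ⇒ log+=10
        H0 returns [5, -9]
        H1 returns ([5, -9], (10))
        H2 returns [([5, -9], (10))]
  branch[2] choose=3:
    choose[5, 3, 5] @ H2
      branch[0] choose=5:
        tell(10) @ H1 ⇒ log+=10
        H0 returns [5, -8]
        H1 returns ([5, -8], (10))
        H2 returns [([5, -8], (10))]
      branch[1] choose=3:
        tell(10) @ H1 ⇒ log+=10
        H0 returns [5, -6]
        H1 returns ([5, -6], (10))
        H2 returns [([5, -6], (10))]
      branch[2] choose=5:
        tell(10) @ H1 ⇒ log+=10
        H0 returns [5, -8]
        H1 returns ([5, -8], (10))
        H2 returns [([5, -8], (10))]
= [([5, -8], (10)), ([5, -6], (10)), ([5, -8], (10)), ([5, -9], (10)), ([5, -7], (10)), ([5, -9], (10)), ([5, -8], (10)), ([5, -6], (10)), ([5, -8], (10))]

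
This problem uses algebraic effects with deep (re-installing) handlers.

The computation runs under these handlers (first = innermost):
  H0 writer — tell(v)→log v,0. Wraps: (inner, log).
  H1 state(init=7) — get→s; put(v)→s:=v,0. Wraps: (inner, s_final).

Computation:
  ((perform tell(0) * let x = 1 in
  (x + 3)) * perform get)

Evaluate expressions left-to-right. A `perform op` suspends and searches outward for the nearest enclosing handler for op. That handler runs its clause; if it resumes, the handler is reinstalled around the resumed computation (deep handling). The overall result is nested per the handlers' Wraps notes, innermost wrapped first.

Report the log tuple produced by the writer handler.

Working:
tell(0) @ H0 ⇒ log+=0
get @ H1 ⇒ 7
H0 returns (0, (0))
H1 returns ((0, (0)), 7)
= ((0, (0)), 7)

Answer: (0)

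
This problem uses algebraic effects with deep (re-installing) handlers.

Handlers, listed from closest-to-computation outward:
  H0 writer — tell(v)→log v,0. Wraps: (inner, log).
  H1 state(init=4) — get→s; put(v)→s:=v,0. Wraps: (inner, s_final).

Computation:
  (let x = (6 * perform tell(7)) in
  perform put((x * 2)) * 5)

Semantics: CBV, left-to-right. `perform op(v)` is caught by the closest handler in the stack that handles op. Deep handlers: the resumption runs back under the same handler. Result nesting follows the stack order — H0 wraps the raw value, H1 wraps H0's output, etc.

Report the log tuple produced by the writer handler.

Answer: (7)

Evaluation trace:
tell(7) @ H0 ⇒ log+=7
put(0) @ H1 ⇒ s:=0
H0 returns (0, (7))
H1 returns ((0, (7)), 0)
= ((0, (7)), 0)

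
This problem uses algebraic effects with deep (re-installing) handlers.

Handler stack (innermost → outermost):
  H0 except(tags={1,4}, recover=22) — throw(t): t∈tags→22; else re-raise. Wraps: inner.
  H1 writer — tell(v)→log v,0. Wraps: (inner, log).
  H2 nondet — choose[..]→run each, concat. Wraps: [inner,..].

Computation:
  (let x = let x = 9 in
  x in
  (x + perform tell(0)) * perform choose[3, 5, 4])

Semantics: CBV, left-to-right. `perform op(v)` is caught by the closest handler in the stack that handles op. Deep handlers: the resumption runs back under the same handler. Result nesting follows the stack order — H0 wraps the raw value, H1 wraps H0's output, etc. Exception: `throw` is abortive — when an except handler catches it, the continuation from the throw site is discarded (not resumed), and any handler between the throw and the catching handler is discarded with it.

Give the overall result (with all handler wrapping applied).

Working:
tell(0) @ H1 ⇒ log+=0
choose[3, 5, 4] @ H2
  branch[0] choose=3:
    H0 returns 27
    H1 returns (27, (0))
    H2 returns [(27, (0))]
  branch[1] choose=5:
    H0 returns 45
    H1 returns (45, (0))
    H2 returns [(45, (0))]
  branch[2] choose=4:
    H0 returns 36
    H1 returns (36, (0))
    H2 returns [(36, (0))]
= [(27, (0)), (45, (0)), (36, (0))]

Answer: [(27, (0)), (45, (0)), (36, (0))]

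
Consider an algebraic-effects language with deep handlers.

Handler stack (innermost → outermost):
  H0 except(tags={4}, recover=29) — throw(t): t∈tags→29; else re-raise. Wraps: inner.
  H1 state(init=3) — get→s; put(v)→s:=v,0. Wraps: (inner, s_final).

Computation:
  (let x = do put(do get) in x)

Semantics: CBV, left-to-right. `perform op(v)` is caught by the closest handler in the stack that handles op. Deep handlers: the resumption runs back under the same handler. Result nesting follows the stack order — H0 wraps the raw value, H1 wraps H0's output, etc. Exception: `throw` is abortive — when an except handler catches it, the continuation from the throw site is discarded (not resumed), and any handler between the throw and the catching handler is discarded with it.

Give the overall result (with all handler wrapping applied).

Answer: (0, 3)

Working:
get @ H1 ⇒ 3
put(3) @ H1 ⇒ s:=3
H0 returns 0
H1 returns (0, 3)
= (0, 3)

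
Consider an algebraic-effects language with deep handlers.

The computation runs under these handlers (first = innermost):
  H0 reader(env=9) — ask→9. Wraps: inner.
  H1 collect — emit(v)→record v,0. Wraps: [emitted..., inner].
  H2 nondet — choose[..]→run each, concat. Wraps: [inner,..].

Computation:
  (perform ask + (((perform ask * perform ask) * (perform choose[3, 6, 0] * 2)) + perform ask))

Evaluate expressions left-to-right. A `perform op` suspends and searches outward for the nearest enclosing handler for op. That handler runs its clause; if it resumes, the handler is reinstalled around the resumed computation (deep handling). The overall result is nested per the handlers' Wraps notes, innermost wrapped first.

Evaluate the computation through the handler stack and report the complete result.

Answer: [[504], [990], [18]]

Step-by-step:
ask @ H0 ⇒ 9
ask @ H0 ⇒ 9
ask @ H0 ⇒ 9
choose[3, 6, 0] @ H2
  branch[0] choose=3:
    ask @ H0 ⇒ 9
    H0 returns 504
    H1 returns [504]
    H2 returns [[504]]
  branch[1] choose=6:
    ask @ H0 ⇒ 9
    H0 returns 990
    H1 returns [990]
    H2 returns [[990]]
  branch[2] choose=0:
    ask @ H0 ⇒ 9
    H0 returns 18
    H1 returns [18]
    H2 returns [[18]]
= [[504], [990], [18]]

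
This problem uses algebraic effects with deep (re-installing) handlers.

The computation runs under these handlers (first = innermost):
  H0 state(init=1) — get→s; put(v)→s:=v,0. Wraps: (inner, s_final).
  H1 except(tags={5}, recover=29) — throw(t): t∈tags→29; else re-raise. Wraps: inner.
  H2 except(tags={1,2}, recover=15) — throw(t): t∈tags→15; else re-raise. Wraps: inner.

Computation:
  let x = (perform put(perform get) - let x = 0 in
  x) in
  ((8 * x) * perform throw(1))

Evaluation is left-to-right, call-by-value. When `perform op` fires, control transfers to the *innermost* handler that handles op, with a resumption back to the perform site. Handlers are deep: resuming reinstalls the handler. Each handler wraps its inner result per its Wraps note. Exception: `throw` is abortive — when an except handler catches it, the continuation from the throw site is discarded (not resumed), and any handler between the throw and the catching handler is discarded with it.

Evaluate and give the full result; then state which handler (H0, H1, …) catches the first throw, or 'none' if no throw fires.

Answer: 15 ; first throw caught by: H2

Step-by-step:
get @ H0 ⇒ 1
put(1) @ H0 ⇒ s:=1
throw(1) @ H1 re-raised
throw(1) @ H2 caught ⇒ 15
= 15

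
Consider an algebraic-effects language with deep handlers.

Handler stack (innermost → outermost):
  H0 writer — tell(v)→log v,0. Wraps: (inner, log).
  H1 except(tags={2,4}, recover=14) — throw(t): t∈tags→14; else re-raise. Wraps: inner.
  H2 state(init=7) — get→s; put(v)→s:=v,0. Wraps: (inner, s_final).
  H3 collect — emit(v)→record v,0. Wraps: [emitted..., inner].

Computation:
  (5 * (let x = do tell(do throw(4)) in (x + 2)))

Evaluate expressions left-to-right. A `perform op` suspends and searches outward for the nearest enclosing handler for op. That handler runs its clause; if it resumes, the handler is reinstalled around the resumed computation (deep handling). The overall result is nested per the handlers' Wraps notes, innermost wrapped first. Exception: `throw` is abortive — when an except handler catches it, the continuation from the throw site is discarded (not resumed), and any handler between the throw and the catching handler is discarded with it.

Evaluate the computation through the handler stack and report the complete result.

Answer: [(14, 7)]

Step-by-step:
throw(4) @ H1 caught ⇒ 14
H2 returns (14, 7)
H3 returns [(14, 7)]
= [(14, 7)]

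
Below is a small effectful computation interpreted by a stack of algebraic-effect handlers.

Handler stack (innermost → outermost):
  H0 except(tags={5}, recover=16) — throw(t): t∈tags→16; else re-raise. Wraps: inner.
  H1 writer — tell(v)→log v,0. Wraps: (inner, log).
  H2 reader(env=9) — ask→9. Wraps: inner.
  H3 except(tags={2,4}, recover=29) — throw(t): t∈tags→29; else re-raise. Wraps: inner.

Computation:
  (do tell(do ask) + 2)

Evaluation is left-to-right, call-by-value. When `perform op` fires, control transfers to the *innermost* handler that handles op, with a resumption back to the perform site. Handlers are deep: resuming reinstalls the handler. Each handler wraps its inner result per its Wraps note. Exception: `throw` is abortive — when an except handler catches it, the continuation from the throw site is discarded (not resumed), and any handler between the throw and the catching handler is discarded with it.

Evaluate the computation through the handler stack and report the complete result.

Working:
ask @ H2 ⇒ 9
tell(9) @ H1 ⇒ log+=9
H0 returns 2
H1 returns (2, (9))
H2 returns (2, (9))
H3 returns (2, (9))
= (2, (9))

Answer: (2, (9))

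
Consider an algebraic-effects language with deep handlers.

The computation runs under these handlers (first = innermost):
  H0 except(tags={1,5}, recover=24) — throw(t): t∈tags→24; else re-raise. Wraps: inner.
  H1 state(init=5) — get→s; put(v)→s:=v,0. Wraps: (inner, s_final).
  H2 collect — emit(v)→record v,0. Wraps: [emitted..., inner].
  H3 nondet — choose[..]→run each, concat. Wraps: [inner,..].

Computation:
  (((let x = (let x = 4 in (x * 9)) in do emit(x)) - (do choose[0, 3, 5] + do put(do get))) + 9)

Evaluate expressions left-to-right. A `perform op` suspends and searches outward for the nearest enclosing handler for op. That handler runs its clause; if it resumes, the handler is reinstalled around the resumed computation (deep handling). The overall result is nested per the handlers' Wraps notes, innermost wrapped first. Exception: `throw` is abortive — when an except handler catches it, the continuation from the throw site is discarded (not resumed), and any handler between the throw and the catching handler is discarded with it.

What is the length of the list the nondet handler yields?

Answer: 3

Working:
emit(36) @ H2 ⇒ out+=36
choose[0, 3, 5] @ H3
  branch[0] choose=0:
    get @ H1 ⇒ 5
    put(5) @ H1 ⇒ s:=5
    H0 returns 9
    H1 returns (9, 5)
    H2 returns [36, (9, 5)]
    H3 returns [[36, (9, 5)]]
  branch[1] choose=3:
    get @ H1 ⇒ 5
    put(5) @ H1 ⇒ s:=5
    H0 returns 6
    H1 returns (6, 5)
    H2 returns [36, (6, 5)]
    H3 returns [[36, (6, 5)]]
  branch[2] choose=5:
    get @ H1 ⇒ 5
    put(5) @ H1 ⇒ s:=5
    H0 returns 4
    H1 returns (4, 5)
    H2 returns [36, (4, 5)]
    H3 returns [[36, (4, 5)]]
= [[36, (9, 5)], [36, (6, 5)], [36, (4, 5)]]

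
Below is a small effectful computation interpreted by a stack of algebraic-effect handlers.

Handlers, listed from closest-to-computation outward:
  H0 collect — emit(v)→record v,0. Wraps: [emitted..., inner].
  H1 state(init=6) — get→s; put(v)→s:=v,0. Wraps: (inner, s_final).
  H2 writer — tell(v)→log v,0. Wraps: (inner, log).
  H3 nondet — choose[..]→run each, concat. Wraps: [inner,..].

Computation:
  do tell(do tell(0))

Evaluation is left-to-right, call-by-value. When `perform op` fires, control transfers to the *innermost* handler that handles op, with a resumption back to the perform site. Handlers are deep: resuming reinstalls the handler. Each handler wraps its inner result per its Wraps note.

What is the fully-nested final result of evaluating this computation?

Working:
tell(0) @ H2 ⇒ log+=0
tell(0) @ H2 ⇒ log+=0
H0 returns [0]
H1 returns ([0], 6)
H2 returns (([0], 6), (0, 0))
H3 returns [(([0], 6), (0, 0))]
= [(([0], 6), (0, 0))]

Answer: [(([0], 6), (0, 0))]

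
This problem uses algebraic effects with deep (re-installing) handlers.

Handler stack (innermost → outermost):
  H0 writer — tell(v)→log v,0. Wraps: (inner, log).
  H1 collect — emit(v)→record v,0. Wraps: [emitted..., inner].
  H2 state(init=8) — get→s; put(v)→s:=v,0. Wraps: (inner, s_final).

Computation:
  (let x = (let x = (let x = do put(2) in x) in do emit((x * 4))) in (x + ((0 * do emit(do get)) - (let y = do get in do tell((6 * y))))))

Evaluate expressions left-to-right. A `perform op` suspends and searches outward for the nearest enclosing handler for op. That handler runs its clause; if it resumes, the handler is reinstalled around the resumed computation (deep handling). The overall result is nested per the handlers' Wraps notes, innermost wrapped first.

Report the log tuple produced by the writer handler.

Evaluation trace:
put(2) @ H2 ⇒ s:=2
emit(0) @ H1 ⇒ out+=0
get @ H2 ⇒ 2
emit(2) @ H1 ⇒ out+=2
get @ H2 ⇒ 2
tell(12) @ H0 ⇒ log+=12
H0 returns (0, (12))
H1 returns [0, 2, (0, (12))]
H2 returns ([0, 2, (0, (12))], 2)
= ([0, 2, (0, (12))], 2)

Answer: (12)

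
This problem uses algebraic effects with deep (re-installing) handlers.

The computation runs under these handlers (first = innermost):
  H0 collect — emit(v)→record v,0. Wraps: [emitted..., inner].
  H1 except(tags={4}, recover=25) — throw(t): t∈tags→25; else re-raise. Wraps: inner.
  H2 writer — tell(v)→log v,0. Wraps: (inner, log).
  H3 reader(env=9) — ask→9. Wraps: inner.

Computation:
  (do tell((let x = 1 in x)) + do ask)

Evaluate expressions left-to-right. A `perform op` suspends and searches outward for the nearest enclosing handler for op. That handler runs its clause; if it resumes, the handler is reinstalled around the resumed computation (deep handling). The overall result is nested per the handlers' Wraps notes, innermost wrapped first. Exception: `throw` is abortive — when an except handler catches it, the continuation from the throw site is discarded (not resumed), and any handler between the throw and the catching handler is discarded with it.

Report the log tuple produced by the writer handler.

Working:
tell(1) @ H2 ⇒ log+=1
ask @ H3 ⇒ 9
H0 returns [9]
H1 returns [9]
H2 returns ([9], (1))
H3 returns ([9], (1))
= ([9], (1))

Answer: (1)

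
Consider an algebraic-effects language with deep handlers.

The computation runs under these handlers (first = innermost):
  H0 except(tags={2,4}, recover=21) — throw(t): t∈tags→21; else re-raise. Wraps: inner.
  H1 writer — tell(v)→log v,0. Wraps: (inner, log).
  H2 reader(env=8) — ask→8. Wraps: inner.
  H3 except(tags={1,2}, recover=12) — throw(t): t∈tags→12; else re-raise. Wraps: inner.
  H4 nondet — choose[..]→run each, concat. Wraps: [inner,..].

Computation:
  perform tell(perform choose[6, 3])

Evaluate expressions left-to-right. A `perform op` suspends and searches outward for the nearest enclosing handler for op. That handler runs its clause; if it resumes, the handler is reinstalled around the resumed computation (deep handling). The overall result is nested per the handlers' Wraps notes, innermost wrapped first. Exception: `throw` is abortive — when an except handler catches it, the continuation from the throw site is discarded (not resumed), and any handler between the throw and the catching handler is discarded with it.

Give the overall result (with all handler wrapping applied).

Step-by-step:
choose[6, 3] @ H4
  branch[0] choose=6:
    tell(6) @ H1 ⇒ log+=6
    H0 returns 0
    H1 returns (0, (6))
    H2 returns (0, (6))
    H3 returns (0, (6))
    H4 returns [(0, (6))]
  branch[1] choose=3:
    tell(3) @ H1 ⇒ log+=3
    H0 returns 0
    H1 returns (0, (3))
    H2 returns (0, (3))
    H3 returns (0, (3))
    H4 returns [(0, (3))]
= [(0, (6)), (0, (3))]

Answer: [(0, (6)), (0, (3))]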